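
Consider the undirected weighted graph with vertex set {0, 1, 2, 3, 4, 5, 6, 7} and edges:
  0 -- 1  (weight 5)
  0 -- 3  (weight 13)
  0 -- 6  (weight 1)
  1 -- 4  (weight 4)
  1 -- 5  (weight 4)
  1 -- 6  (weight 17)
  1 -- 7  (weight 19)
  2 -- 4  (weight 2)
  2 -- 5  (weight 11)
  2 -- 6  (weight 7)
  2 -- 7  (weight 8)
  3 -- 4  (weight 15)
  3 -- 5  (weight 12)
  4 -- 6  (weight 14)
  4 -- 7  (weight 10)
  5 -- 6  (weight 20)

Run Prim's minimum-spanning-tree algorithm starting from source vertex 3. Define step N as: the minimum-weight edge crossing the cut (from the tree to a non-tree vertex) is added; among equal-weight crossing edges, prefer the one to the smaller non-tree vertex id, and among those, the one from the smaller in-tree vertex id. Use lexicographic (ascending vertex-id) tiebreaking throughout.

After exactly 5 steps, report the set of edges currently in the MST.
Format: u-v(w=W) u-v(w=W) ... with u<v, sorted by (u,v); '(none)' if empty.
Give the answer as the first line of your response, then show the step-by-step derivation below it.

0-1(w=5) 1-4(w=4) 1-5(w=4) 2-4(w=2) 3-5(w=12)

step 1: add edge 3-5 (w=12); MST = {3-5(w=12)}
step 2: add edge 1-5 (w=4); MST = {1-5(w=4) 3-5(w=12)}
step 3: add edge 1-4 (w=4); MST = {1-4(w=4) 1-5(w=4) 3-5(w=12)}
step 4: add edge 2-4 (w=2); MST = {1-4(w=4) 1-5(w=4) 2-4(w=2) 3-5(w=12)}
step 5: add edge 0-1 (w=5); MST = {0-1(w=5) 1-4(w=4) 1-5(w=4) 2-4(w=2) 3-5(w=12)}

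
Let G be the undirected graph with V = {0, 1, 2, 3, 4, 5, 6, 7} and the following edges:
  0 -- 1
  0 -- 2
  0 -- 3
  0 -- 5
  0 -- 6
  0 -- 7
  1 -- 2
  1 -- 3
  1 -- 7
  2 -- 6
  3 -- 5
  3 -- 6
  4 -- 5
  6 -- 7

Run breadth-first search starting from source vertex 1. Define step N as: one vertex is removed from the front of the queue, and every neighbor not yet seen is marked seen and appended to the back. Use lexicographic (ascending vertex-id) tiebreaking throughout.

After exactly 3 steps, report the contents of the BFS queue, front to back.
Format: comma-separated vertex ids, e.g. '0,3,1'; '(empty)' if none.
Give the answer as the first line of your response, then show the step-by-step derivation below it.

3,7,5,6

step 1: dequeue 1; queue=[0,2,3,7]; order=1
step 2: dequeue 0; queue=[2,3,7,5,6]; order=1,0
step 3: dequeue 2; queue=[3,7,5,6]; order=1,0,2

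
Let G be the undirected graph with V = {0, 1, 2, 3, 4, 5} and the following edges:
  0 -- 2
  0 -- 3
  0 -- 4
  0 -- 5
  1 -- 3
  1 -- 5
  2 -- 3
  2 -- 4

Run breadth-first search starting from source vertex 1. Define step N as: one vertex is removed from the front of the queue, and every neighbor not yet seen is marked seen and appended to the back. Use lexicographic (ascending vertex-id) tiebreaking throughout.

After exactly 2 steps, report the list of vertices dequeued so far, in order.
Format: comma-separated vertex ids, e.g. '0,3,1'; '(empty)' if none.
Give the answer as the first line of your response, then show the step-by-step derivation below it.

1,3

step 1: dequeue 1; queue=[3,5]; order=1
step 2: dequeue 3; queue=[5,0,2]; order=1,3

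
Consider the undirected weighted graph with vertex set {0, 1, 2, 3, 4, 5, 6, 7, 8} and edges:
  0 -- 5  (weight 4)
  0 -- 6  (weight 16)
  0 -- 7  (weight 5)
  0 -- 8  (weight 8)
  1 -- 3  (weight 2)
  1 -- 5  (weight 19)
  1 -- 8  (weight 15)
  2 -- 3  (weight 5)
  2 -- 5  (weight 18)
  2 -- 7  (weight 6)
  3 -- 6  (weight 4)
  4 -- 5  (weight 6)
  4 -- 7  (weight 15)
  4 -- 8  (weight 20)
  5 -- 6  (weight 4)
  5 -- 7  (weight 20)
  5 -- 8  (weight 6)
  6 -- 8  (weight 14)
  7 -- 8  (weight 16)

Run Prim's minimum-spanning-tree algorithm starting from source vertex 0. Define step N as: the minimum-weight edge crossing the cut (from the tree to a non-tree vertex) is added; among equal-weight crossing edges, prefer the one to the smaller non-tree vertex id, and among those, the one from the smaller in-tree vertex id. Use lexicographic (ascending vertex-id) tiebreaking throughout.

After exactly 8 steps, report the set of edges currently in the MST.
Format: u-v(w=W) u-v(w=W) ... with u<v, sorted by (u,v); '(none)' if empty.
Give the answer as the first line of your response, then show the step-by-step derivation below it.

0-5(w=4) 0-7(w=5) 1-3(w=2) 2-3(w=5) 3-6(w=4) 4-5(w=6) 5-6(w=4) 5-8(w=6)

step 1: add edge 0-5 (w=4); MST = {0-5(w=4)}
step 2: add edge 5-6 (w=4); MST = {0-5(w=4) 5-6(w=4)}
step 3: add edge 3-6 (w=4); MST = {0-5(w=4) 3-6(w=4) 5-6(w=4)}
step 4: add edge 1-3 (w=2); MST = {0-5(w=4) 1-3(w=2) 3-6(w=4) 5-6(w=4)}
step 5: add edge 2-3 (w=5); MST = {0-5(w=4) 1-3(w=2) 2-3(w=5) 3-6(w=4) 5-6(w=4)}
step 6: add edge 0-7 (w=5); MST = {0-5(w=4) 0-7(w=5) 1-3(w=2) 2-3(w=5) 3-6(w=4) 5-6(w=4)}
step 7: add edge 4-5 (w=6); MST = {0-5(w=4) 0-7(w=5) 1-3(w=2) 2-3(w=5) 3-6(w=4) 4-5(w=6) 5-6(w=4)}
step 8: add edge 5-8 (w=6); MST = {0-5(w=4) 0-7(w=5) 1-3(w=2) 2-3(w=5) 3-6(w=4) 4-5(w=6) 5-6(w=4) 5-8(w=6)}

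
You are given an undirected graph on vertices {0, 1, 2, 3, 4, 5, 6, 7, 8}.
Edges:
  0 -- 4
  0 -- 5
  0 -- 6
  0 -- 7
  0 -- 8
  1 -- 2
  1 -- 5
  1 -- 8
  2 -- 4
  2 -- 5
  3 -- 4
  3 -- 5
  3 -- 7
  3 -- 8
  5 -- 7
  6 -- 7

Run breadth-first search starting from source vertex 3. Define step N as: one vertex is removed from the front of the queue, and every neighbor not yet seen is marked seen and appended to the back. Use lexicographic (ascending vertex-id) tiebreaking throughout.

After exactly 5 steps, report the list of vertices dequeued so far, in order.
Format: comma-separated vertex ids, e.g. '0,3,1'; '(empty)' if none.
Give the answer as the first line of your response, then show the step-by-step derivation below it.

3,4,5,7,8

step 1: dequeue 3; queue=[4,5,7,8]; order=3
step 2: dequeue 4; queue=[5,7,8,0,2]; order=3,4
step 3: dequeue 5; queue=[7,8,0,2,1]; order=3,4,5
step 4: dequeue 7; queue=[8,0,2,1,6]; order=3,4,5,7
step 5: dequeue 8; queue=[0,2,1,6]; order=3,4,5,7,8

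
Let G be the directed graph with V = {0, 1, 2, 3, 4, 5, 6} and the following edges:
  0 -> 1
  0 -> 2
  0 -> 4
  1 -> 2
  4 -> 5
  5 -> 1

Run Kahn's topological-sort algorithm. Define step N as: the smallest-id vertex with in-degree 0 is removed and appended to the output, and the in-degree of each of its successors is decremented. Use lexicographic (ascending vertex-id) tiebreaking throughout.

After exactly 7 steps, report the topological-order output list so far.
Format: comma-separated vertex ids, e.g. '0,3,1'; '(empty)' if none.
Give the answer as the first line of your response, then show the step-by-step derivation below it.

0,3,4,5,1,2,6

step 1: output 0; order=[0]; indeg=(0,1,1,0,0,1,0)
step 2: output 3; order=[0,3]; indeg=(0,1,1,0,0,1,0)
step 3: output 4; order=[0,3,4]; indeg=(0,1,1,0,0,0,0)
step 4: output 5; order=[0,3,4,5]; indeg=(0,0,1,0,0,0,0)
step 5: output 1; order=[0,3,4,5,1]; indeg=(0,0,0,0,0,0,0)
step 6: output 2; order=[0,3,4,5,1,2]; indeg=(0,0,0,0,0,0,0)
step 7: output 6; order=[0,3,4,5,1,2,6]; indeg=(0,0,0,0,0,0,0)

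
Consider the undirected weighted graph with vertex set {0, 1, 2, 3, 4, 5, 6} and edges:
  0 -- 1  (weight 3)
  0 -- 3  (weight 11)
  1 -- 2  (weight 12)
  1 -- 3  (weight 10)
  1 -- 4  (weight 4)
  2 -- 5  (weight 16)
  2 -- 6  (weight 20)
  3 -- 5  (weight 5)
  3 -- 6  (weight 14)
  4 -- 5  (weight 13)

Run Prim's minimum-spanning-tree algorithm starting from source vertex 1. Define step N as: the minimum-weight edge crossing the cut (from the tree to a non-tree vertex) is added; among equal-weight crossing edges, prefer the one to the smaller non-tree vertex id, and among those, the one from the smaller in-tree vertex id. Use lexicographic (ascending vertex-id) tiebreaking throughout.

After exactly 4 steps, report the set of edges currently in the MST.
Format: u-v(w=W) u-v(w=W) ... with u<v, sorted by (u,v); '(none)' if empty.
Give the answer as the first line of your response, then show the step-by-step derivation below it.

0-1(w=3) 1-3(w=10) 1-4(w=4) 3-5(w=5)

step 1: add edge 0-1 (w=3); MST = {0-1(w=3)}
step 2: add edge 1-4 (w=4); MST = {0-1(w=3) 1-4(w=4)}
step 3: add edge 1-3 (w=10); MST = {0-1(w=3) 1-3(w=10) 1-4(w=4)}
step 4: add edge 3-5 (w=5); MST = {0-1(w=3) 1-3(w=10) 1-4(w=4) 3-5(w=5)}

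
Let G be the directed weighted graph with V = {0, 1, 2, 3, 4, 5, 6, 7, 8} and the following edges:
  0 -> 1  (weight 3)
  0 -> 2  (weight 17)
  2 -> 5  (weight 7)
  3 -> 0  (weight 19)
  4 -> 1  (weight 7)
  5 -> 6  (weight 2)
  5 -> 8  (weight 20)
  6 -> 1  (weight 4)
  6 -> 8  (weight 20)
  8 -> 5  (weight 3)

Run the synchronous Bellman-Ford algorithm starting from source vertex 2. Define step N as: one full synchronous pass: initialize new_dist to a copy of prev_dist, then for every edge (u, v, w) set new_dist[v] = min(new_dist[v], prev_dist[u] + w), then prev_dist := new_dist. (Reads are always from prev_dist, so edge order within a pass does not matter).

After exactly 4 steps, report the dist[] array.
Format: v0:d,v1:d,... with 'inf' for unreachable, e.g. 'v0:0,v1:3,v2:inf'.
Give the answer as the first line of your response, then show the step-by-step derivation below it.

v0:inf,v1:13,v2:0,v3:inf,v4:inf,v5:7,v6:9,v7:inf,v8:27

step 1: dist = v0:inf,v1:inf,v2:0,v3:inf,v4:inf,v5:7,v6:inf,v7:inf,v8:inf
step 2: dist = v0:inf,v1:inf,v2:0,v3:inf,v4:inf,v5:7,v6:9,v7:inf,v8:27
step 3: dist = v0:inf,v1:13,v2:0,v3:inf,v4:inf,v5:7,v6:9,v7:inf,v8:27
step 4: dist = v0:inf,v1:13,v2:0,v3:inf,v4:inf,v5:7,v6:9,v7:inf,v8:27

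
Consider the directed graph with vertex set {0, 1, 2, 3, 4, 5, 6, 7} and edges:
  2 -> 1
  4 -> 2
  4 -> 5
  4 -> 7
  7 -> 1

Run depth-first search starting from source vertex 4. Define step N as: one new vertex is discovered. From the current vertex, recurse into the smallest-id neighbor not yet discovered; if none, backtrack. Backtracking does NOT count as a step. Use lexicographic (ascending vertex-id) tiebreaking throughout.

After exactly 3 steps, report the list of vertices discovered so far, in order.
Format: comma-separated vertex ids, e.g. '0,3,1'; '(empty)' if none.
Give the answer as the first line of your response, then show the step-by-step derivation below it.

4,2,1

step 1: discover 4; path=4; order=4
step 2: discover 2; path=4>2; order=4,2
step 3: discover 1; path=4>2>1; order=4,2,1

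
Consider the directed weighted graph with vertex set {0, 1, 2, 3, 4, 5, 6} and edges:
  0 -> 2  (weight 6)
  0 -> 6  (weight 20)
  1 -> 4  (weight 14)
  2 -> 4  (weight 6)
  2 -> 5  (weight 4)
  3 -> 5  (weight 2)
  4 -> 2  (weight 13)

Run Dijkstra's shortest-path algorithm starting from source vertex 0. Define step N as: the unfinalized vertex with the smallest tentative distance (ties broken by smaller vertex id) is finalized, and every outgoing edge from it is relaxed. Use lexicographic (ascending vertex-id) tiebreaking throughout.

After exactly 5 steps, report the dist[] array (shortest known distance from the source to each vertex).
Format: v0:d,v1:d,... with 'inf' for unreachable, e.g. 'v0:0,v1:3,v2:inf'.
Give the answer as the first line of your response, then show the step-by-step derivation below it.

v0:0,v1:inf,v2:6,v3:inf,v4:12,v5:10,v6:20

step 1: dist = v0:0,v1:inf,v2:6,v3:inf,v4:inf,v5:inf,v6:20
step 2: dist = v0:0,v1:inf,v2:6,v3:inf,v4:12,v5:10,v6:20
step 3: dist = v0:0,v1:inf,v2:6,v3:inf,v4:12,v5:10,v6:20
step 4: dist = v0:0,v1:inf,v2:6,v3:inf,v4:12,v5:10,v6:20
step 5: dist = v0:0,v1:inf,v2:6,v3:inf,v4:12,v5:10,v6:20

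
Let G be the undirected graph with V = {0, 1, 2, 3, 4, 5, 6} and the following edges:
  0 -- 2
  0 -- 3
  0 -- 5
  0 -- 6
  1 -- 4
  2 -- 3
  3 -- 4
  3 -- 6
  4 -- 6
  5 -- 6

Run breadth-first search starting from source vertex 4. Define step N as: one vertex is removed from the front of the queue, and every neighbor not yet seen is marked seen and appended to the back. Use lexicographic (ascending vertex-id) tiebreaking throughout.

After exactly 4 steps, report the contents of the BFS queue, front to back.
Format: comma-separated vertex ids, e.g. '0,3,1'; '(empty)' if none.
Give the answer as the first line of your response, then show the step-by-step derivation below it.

0,2,5

step 1: dequeue 4; queue=[1,3,6]; order=4
step 2: dequeue 1; queue=[3,6]; order=4,1
step 3: dequeue 3; queue=[6,0,2]; order=4,1,3
step 4: dequeue 6; queue=[0,2,5]; order=4,1,3,6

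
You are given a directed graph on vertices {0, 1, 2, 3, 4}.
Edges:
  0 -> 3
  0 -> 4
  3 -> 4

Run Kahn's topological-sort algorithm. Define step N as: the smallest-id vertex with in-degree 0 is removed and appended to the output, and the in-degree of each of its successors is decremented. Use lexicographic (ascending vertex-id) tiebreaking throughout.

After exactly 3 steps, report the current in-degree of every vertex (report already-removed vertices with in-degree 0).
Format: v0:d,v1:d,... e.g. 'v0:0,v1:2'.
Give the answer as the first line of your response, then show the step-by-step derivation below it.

v0:0,v1:0,v2:0,v3:0,v4:1

step 1: output 0; order=[0]; indeg=(0,0,0,0,1)
step 2: output 1; order=[0,1]; indeg=(0,0,0,0,1)
step 3: output 2; order=[0,1,2]; indeg=(0,0,0,0,1)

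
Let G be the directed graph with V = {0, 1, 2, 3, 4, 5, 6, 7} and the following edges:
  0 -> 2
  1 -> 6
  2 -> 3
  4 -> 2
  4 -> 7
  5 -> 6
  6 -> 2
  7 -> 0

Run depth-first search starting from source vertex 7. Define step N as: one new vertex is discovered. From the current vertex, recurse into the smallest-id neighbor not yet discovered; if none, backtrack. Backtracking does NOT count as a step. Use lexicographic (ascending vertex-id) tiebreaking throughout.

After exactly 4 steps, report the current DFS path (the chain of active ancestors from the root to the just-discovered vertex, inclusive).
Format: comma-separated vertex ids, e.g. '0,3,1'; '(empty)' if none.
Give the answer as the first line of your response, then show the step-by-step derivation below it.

7,0,2,3

step 1: discover 7; path=7; order=7
step 2: discover 0; path=7>0; order=7,0
step 3: discover 2; path=7>0>2; order=7,0,2
step 4: discover 3; path=7>0>2>3; order=7,0,2,3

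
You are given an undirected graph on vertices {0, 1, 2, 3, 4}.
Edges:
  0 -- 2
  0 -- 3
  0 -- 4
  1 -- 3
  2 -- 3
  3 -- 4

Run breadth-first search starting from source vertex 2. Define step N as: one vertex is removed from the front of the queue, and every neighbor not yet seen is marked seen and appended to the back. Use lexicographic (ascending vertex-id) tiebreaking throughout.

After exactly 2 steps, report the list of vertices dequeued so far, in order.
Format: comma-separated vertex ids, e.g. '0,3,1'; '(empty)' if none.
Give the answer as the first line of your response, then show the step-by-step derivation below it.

2,0

step 1: dequeue 2; queue=[0,3]; order=2
step 2: dequeue 0; queue=[3,4]; order=2,0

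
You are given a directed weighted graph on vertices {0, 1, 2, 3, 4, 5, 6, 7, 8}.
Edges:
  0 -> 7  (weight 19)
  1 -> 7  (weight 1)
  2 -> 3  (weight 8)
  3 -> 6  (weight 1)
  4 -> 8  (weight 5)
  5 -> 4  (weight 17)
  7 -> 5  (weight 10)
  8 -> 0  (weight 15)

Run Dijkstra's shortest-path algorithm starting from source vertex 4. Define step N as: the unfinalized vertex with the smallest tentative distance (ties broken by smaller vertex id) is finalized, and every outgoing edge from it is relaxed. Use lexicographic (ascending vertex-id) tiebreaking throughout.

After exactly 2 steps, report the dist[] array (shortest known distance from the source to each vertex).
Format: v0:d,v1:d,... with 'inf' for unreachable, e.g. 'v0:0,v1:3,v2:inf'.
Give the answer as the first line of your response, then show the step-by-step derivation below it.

v0:20,v1:inf,v2:inf,v3:inf,v4:0,v5:inf,v6:inf,v7:inf,v8:5

step 1: dist = v0:inf,v1:inf,v2:inf,v3:inf,v4:0,v5:inf,v6:inf,v7:inf,v8:5
step 2: dist = v0:20,v1:inf,v2:inf,v3:inf,v4:0,v5:inf,v6:inf,v7:inf,v8:5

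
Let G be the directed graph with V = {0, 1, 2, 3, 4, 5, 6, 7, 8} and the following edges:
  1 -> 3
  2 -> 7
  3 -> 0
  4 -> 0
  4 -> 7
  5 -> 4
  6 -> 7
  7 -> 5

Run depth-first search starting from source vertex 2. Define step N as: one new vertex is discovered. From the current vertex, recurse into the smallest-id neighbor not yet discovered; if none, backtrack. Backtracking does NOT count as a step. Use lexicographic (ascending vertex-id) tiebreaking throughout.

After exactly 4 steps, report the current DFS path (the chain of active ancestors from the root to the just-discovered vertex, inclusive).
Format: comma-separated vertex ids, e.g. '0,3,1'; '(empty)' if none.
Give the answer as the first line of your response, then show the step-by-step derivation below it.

2,7,5,4

step 1: discover 2; path=2; order=2
step 2: discover 7; path=2>7; order=2,7
step 3: discover 5; path=2>7>5; order=2,7,5
step 4: discover 4; path=2>7>5>4; order=2,7,5,4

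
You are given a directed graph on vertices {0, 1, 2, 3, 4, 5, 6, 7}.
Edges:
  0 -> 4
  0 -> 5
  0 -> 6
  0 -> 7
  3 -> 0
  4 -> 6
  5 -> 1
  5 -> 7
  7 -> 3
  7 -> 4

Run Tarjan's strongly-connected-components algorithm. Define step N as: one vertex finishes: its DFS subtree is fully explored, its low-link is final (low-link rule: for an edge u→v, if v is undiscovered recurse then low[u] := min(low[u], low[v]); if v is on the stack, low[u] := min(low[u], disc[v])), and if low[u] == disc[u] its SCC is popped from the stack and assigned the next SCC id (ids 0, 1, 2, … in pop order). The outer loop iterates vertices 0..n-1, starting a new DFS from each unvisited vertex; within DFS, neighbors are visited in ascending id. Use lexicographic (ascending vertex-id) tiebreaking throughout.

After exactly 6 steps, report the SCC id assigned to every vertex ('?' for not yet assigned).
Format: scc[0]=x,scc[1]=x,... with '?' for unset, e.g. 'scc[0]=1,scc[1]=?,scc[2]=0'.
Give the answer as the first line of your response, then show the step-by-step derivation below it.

scc[0]=?,scc[1]=2,scc[2]=?,scc[3]=?,scc[4]=1,scc[5]=?,scc[6]=0,scc[7]=?

step 1: low=(low[0]=0,low[1]=?,low[2]=?,low[3]=?,low[4]=1,low[5]=?,low[6]=2,low[7]=?); scc=(scc[0]=?,scc[1]=?,scc[2]=?,scc[3]=?,scc[4]=?,scc[5]=?,scc[6]=0,scc[7]=?)
step 2: low=(low[0]=0,low[1]=?,low[2]=?,low[3]=?,low[4]=1,low[5]=?,low[6]=2,low[7]=?); scc=(scc[0]=?,scc[1]=?,scc[2]=?,scc[3]=?,scc[4]=1,scc[5]=?,scc[6]=0,scc[7]=?)
step 3: low=(low[0]=0,low[1]=4,low[2]=?,low[3]=?,low[4]=1,low[5]=3,low[6]=2,low[7]=?); scc=(scc[0]=?,scc[1]=2,scc[2]=?,scc[3]=?,scc[4]=1,scc[5]=?,scc[6]=0,scc[7]=?)
step 4: low=(low[0]=0,low[1]=4,low[2]=?,low[3]=0,low[4]=1,low[5]=3,low[6]=2,low[7]=5); scc=(scc[0]=?,scc[1]=2,scc[2]=?,scc[3]=?,scc[4]=1,scc[5]=?,scc[6]=0,scc[7]=?)
step 5: low=(low[0]=0,low[1]=4,low[2]=?,low[3]=0,low[4]=1,low[5]=3,low[6]=2,low[7]=0); scc=(scc[0]=?,scc[1]=2,scc[2]=?,scc[3]=?,scc[4]=1,scc[5]=?,scc[6]=0,scc[7]=?)
step 6: low=(low[0]=0,low[1]=4,low[2]=?,low[3]=0,low[4]=1,low[5]=0,low[6]=2,low[7]=0); scc=(scc[0]=?,scc[1]=2,scc[2]=?,scc[3]=?,scc[4]=1,scc[5]=?,scc[6]=0,scc[7]=?)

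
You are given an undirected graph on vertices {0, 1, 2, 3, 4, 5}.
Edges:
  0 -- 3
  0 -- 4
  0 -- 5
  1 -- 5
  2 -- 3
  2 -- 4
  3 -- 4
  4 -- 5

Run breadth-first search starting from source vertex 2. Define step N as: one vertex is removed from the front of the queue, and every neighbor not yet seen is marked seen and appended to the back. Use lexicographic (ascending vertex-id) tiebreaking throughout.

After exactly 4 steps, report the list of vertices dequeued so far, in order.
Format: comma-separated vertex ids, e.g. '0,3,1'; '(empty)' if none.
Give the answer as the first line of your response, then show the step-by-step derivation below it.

2,3,4,0

step 1: dequeue 2; queue=[3,4]; order=2
step 2: dequeue 3; queue=[4,0]; order=2,3
step 3: dequeue 4; queue=[0,5]; order=2,3,4
step 4: dequeue 0; queue=[5]; order=2,3,4,0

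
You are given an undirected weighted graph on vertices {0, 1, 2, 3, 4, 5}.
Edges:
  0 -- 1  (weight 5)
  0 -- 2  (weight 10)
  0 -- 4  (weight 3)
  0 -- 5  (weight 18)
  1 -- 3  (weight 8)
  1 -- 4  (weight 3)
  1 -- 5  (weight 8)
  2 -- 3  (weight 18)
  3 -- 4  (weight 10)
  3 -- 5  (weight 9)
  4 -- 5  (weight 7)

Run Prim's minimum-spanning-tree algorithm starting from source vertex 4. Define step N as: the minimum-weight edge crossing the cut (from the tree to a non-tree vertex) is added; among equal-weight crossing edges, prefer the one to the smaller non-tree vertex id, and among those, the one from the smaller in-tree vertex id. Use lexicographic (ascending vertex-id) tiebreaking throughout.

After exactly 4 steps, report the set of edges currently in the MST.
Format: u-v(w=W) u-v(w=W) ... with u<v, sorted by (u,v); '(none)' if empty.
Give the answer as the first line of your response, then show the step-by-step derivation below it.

0-4(w=3) 1-3(w=8) 1-4(w=3) 4-5(w=7)

step 1: add edge 0-4 (w=3); MST = {0-4(w=3)}
step 2: add edge 1-4 (w=3); MST = {0-4(w=3) 1-4(w=3)}
step 3: add edge 4-5 (w=7); MST = {0-4(w=3) 1-4(w=3) 4-5(w=7)}
step 4: add edge 1-3 (w=8); MST = {0-4(w=3) 1-3(w=8) 1-4(w=3) 4-5(w=7)}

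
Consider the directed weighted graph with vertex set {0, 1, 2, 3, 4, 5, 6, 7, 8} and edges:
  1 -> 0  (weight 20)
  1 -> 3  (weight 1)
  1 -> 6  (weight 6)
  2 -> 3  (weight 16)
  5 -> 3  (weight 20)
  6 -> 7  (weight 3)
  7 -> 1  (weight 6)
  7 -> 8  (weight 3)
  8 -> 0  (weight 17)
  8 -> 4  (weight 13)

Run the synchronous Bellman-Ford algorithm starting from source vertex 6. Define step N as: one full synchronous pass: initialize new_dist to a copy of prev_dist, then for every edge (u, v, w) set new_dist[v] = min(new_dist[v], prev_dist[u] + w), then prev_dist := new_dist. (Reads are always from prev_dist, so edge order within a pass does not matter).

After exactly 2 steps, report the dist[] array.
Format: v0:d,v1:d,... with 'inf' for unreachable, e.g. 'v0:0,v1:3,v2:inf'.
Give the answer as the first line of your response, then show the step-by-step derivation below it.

v0:inf,v1:9,v2:inf,v3:inf,v4:inf,v5:inf,v6:0,v7:3,v8:6

step 1: dist = v0:inf,v1:inf,v2:inf,v3:inf,v4:inf,v5:inf,v6:0,v7:3,v8:inf
step 2: dist = v0:inf,v1:9,v2:inf,v3:inf,v4:inf,v5:inf,v6:0,v7:3,v8:6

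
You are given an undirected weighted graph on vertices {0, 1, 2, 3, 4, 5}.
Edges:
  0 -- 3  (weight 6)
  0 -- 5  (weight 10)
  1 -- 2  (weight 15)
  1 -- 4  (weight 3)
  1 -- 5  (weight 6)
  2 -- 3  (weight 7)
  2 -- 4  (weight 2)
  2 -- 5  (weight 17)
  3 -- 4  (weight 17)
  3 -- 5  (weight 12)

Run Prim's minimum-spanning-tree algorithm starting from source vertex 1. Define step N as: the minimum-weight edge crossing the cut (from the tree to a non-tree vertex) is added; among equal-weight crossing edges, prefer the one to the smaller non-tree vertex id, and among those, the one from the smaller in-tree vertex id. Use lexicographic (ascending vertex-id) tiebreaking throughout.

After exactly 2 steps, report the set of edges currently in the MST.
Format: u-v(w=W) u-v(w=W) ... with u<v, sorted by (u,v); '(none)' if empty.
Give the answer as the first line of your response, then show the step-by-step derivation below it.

1-4(w=3) 2-4(w=2)

step 1: add edge 1-4 (w=3); MST = {1-4(w=3)}
step 2: add edge 2-4 (w=2); MST = {1-4(w=3) 2-4(w=2)}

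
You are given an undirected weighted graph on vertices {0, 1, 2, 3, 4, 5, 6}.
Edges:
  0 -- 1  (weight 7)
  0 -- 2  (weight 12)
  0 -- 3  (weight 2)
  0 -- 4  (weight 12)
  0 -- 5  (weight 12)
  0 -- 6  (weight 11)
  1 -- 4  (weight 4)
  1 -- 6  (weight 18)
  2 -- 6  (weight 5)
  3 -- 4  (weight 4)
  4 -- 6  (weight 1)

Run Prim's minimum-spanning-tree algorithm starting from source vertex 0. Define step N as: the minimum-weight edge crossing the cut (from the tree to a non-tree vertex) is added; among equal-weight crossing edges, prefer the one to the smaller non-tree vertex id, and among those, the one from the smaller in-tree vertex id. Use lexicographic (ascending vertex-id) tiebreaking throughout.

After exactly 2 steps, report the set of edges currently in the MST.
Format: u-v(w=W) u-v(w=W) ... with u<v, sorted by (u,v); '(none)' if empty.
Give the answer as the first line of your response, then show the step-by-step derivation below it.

0-3(w=2) 3-4(w=4)

step 1: add edge 0-3 (w=2); MST = {0-3(w=2)}
step 2: add edge 3-4 (w=4); MST = {0-3(w=2) 3-4(w=4)}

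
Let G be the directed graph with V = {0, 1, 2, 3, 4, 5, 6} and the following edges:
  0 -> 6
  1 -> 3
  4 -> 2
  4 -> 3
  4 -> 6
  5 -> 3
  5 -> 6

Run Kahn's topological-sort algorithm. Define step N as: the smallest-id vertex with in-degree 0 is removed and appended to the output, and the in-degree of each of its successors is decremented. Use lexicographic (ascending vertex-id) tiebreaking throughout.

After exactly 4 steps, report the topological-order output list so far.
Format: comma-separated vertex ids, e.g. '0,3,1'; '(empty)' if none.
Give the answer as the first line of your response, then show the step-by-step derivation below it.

0,1,4,2

step 1: output 0; order=[0]; indeg=(0,0,1,3,0,0,2)
step 2: output 1; order=[0,1]; indeg=(0,0,1,2,0,0,2)
step 3: output 4; order=[0,1,4]; indeg=(0,0,0,1,0,0,1)
step 4: output 2; order=[0,1,4,2]; indeg=(0,0,0,1,0,0,1)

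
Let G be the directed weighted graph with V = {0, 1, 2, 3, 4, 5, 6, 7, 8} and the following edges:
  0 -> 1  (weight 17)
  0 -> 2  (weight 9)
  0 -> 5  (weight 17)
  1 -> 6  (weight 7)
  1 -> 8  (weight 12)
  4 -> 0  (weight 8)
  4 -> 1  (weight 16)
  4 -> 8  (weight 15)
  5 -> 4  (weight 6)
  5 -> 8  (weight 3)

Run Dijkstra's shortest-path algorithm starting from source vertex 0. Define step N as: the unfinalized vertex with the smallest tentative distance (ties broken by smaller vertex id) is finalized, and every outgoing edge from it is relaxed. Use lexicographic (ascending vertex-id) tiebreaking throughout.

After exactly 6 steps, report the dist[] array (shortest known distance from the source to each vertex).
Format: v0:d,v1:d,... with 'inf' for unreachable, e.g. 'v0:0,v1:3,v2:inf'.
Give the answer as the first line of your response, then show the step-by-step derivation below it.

v0:0,v1:17,v2:9,v3:inf,v4:23,v5:17,v6:24,v7:inf,v8:20

step 1: dist = v0:0,v1:17,v2:9,v3:inf,v4:inf,v5:17,v6:inf,v7:inf,v8:inf
step 2: dist = v0:0,v1:17,v2:9,v3:inf,v4:inf,v5:17,v6:inf,v7:inf,v8:inf
step 3: dist = v0:0,v1:17,v2:9,v3:inf,v4:inf,v5:17,v6:24,v7:inf,v8:29
step 4: dist = v0:0,v1:17,v2:9,v3:inf,v4:23,v5:17,v6:24,v7:inf,v8:20
step 5: dist = v0:0,v1:17,v2:9,v3:inf,v4:23,v5:17,v6:24,v7:inf,v8:20
step 6: dist = v0:0,v1:17,v2:9,v3:inf,v4:23,v5:17,v6:24,v7:inf,v8:20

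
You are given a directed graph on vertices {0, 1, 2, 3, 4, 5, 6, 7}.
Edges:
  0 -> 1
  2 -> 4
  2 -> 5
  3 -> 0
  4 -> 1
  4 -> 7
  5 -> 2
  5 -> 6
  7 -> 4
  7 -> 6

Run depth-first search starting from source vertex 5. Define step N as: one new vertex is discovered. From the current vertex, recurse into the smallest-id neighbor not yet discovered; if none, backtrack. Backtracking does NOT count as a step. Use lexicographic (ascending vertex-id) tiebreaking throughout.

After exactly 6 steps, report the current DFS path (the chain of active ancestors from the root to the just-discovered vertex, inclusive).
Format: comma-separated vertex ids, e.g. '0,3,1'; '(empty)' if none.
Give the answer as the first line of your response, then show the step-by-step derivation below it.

5,2,4,7,6

step 1: discover 5; path=5; order=5
step 2: discover 2; path=5>2; order=5,2
step 3: discover 4; path=5>2>4; order=5,2,4
step 4: discover 1; path=5>2>4>1; order=5,2,4,1
step 5: discover 7; path=5>2>4>7; order=5,2,4,1,7
step 6: discover 6; path=5>2>4>7>6; order=5,2,4,1,7,6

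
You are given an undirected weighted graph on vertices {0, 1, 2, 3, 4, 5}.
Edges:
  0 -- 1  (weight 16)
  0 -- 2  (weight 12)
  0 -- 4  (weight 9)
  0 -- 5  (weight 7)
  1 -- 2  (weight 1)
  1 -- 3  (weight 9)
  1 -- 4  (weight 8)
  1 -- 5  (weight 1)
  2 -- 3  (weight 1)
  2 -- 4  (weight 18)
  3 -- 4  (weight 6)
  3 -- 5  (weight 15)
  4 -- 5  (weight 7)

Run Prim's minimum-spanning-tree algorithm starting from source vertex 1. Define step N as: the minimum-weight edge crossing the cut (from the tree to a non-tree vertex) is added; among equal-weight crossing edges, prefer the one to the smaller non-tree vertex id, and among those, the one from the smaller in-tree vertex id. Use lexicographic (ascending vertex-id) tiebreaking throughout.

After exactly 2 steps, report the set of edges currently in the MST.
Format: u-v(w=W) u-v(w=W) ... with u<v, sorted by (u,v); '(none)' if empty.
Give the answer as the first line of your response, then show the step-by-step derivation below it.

1-2(w=1) 2-3(w=1)

step 1: add edge 1-2 (w=1); MST = {1-2(w=1)}
step 2: add edge 2-3 (w=1); MST = {1-2(w=1) 2-3(w=1)}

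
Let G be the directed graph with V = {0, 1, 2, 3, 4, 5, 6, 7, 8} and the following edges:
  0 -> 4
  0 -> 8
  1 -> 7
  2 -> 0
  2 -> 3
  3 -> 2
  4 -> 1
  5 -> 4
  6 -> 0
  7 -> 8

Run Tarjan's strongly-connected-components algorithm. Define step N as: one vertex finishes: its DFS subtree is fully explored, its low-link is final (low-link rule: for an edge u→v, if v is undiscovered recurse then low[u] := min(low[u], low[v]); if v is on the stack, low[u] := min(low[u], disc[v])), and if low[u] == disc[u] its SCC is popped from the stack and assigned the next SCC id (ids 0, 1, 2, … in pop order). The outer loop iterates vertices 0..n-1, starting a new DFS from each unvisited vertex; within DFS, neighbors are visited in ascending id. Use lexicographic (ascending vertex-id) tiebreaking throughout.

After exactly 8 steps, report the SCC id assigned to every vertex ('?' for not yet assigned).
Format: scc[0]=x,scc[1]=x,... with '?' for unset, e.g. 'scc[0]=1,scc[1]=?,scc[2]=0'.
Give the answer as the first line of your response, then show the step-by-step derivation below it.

scc[0]=4,scc[1]=2,scc[2]=5,scc[3]=5,scc[4]=3,scc[5]=6,scc[6]=?,scc[7]=1,scc[8]=0

step 1: low=(low[0]=0,low[1]=2,low[2]=?,low[3]=?,low[4]=1,low[5]=?,low[6]=?,low[7]=3,low[8]=4); scc=(scc[0]=?,scc[1]=?,scc[2]=?,scc[3]=?,scc[4]=?,scc[5]=?,scc[6]=?,scc[7]=?,scc[8]=0)
step 2: low=(low[0]=0,low[1]=2,low[2]=?,low[3]=?,low[4]=1,low[5]=?,low[6]=?,low[7]=3,low[8]=4); scc=(scc[0]=?,scc[1]=?,scc[2]=?,scc[3]=?,scc[4]=?,scc[5]=?,scc[6]=?,scc[7]=1,scc[8]=0)
step 3: low=(low[0]=0,low[1]=2,low[2]=?,low[3]=?,low[4]=1,low[5]=?,low[6]=?,low[7]=3,low[8]=4); scc=(scc[0]=?,scc[1]=2,scc[2]=?,scc[3]=?,scc[4]=?,scc[5]=?,scc[6]=?,scc[7]=1,scc[8]=0)
step 4: low=(low[0]=0,low[1]=2,low[2]=?,low[3]=?,low[4]=1,low[5]=?,low[6]=?,low[7]=3,low[8]=4); scc=(scc[0]=?,scc[1]=2,scc[2]=?,scc[3]=?,scc[4]=3,scc[5]=?,scc[6]=?,scc[7]=1,scc[8]=0)
step 5: low=(low[0]=0,low[1]=2,low[2]=?,low[3]=?,low[4]=1,low[5]=?,low[6]=?,low[7]=3,low[8]=4); scc=(scc[0]=4,scc[1]=2,scc[2]=?,scc[3]=?,scc[4]=3,scc[5]=?,scc[6]=?,scc[7]=1,scc[8]=0)
step 6: low=(low[0]=0,low[1]=2,low[2]=5,low[3]=5,low[4]=1,low[5]=?,low[6]=?,low[7]=3,low[8]=4); scc=(scc[0]=4,scc[1]=2,scc[2]=?,scc[3]=?,scc[4]=3,scc[5]=?,scc[6]=?,scc[7]=1,scc[8]=0)
step 7: low=(low[0]=0,low[1]=2,low[2]=5,low[3]=5,low[4]=1,low[5]=?,low[6]=?,low[7]=3,low[8]=4); scc=(scc[0]=4,scc[1]=2,scc[2]=5,scc[3]=5,scc[4]=3,scc[5]=?,scc[6]=?,scc[7]=1,scc[8]=0)
step 8: low=(low[0]=0,low[1]=2,low[2]=5,low[3]=5,low[4]=1,low[5]=7,low[6]=?,low[7]=3,low[8]=4); scc=(scc[0]=4,scc[1]=2,scc[2]=5,scc[3]=5,scc[4]=3,scc[5]=6,scc[6]=?,scc[7]=1,scc[8]=0)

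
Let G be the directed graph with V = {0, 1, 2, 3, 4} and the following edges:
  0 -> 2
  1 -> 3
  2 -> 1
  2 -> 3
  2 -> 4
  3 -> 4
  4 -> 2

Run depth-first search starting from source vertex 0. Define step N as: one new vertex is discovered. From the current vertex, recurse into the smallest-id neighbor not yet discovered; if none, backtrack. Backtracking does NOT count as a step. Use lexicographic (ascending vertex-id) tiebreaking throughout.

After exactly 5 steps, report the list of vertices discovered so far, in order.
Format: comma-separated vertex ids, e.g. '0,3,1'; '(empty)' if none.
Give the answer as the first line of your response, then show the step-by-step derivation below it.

0,2,1,3,4

step 1: discover 0; path=0; order=0
step 2: discover 2; path=0>2; order=0,2
step 3: discover 1; path=0>2>1; order=0,2,1
step 4: discover 3; path=0>2>1>3; order=0,2,1,3
step 5: discover 4; path=0>2>1>3>4; order=0,2,1,3,4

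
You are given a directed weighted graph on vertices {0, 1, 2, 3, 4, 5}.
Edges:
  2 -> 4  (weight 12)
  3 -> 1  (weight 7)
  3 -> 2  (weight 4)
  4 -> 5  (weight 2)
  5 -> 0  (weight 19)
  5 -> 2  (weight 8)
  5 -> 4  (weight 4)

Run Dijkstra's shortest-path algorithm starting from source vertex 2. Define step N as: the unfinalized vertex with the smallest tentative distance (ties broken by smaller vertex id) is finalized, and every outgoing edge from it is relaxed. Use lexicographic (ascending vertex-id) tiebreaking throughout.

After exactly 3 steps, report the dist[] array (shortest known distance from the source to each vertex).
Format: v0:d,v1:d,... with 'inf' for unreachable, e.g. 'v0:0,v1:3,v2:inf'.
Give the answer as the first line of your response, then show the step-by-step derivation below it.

v0:33,v1:inf,v2:0,v3:inf,v4:12,v5:14

step 1: dist = v0:inf,v1:inf,v2:0,v3:inf,v4:12,v5:inf
step 2: dist = v0:inf,v1:inf,v2:0,v3:inf,v4:12,v5:14
step 3: dist = v0:33,v1:inf,v2:0,v3:inf,v4:12,v5:14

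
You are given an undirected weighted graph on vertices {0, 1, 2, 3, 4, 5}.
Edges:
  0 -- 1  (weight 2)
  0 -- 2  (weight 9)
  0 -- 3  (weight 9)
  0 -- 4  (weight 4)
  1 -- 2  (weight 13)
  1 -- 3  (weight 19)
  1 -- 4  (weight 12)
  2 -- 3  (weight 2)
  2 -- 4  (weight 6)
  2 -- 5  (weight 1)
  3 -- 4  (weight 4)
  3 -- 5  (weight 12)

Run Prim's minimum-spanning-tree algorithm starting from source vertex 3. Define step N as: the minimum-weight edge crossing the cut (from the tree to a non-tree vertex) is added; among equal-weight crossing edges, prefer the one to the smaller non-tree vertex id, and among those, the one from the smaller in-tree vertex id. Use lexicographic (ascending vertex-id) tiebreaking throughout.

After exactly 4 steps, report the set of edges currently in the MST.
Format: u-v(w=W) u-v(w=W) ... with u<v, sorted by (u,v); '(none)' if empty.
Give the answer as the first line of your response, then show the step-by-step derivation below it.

0-4(w=4) 2-3(w=2) 2-5(w=1) 3-4(w=4)

step 1: add edge 2-3 (w=2); MST = {2-3(w=2)}
step 2: add edge 2-5 (w=1); MST = {2-3(w=2) 2-5(w=1)}
step 3: add edge 3-4 (w=4); MST = {2-3(w=2) 2-5(w=1) 3-4(w=4)}
step 4: add edge 0-4 (w=4); MST = {0-4(w=4) 2-3(w=2) 2-5(w=1) 3-4(w=4)}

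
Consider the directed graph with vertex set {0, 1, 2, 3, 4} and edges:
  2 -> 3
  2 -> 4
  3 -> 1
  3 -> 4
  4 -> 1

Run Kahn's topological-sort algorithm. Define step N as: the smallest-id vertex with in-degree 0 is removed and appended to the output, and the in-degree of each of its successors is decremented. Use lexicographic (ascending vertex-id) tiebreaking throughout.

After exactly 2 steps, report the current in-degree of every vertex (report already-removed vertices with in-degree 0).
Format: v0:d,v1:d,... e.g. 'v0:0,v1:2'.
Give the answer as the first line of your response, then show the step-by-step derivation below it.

v0:0,v1:2,v2:0,v3:0,v4:1

step 1: output 0; order=[0]; indeg=(0,2,0,1,2)
step 2: output 2; order=[0,2]; indeg=(0,2,0,0,1)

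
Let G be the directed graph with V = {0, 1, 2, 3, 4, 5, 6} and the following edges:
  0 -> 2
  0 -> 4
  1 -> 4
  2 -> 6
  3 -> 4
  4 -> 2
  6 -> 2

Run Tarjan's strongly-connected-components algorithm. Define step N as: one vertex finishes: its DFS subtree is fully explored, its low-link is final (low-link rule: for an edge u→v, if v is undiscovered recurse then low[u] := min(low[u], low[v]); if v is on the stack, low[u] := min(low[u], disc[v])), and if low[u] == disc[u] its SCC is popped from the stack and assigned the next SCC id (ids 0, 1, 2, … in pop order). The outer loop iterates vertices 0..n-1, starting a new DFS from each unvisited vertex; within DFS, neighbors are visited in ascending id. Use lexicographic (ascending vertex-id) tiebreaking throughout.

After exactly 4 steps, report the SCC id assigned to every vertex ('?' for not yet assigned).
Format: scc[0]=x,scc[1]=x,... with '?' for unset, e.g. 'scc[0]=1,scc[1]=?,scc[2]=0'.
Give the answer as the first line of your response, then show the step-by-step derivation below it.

scc[0]=2,scc[1]=?,scc[2]=0,scc[3]=?,scc[4]=1,scc[5]=?,scc[6]=0

step 1: low=(low[0]=0,low[1]=?,low[2]=1,low[3]=?,low[4]=?,low[5]=?,low[6]=1); scc=(scc[0]=?,scc[1]=?,scc[2]=?,scc[3]=?,scc[4]=?,scc[5]=?,scc[6]=?)
step 2: low=(low[0]=0,low[1]=?,low[2]=1,low[3]=?,low[4]=?,low[5]=?,low[6]=1); scc=(scc[0]=?,scc[1]=?,scc[2]=0,scc[3]=?,scc[4]=?,scc[5]=?,scc[6]=0)
step 3: low=(low[0]=0,low[1]=?,low[2]=1,low[3]=?,low[4]=3,low[5]=?,low[6]=1); scc=(scc[0]=?,scc[1]=?,scc[2]=0,scc[3]=?,scc[4]=1,scc[5]=?,scc[6]=0)
step 4: low=(low[0]=0,low[1]=?,low[2]=1,low[3]=?,low[4]=3,low[5]=?,low[6]=1); scc=(scc[0]=2,scc[1]=?,scc[2]=0,scc[3]=?,scc[4]=1,scc[5]=?,scc[6]=0)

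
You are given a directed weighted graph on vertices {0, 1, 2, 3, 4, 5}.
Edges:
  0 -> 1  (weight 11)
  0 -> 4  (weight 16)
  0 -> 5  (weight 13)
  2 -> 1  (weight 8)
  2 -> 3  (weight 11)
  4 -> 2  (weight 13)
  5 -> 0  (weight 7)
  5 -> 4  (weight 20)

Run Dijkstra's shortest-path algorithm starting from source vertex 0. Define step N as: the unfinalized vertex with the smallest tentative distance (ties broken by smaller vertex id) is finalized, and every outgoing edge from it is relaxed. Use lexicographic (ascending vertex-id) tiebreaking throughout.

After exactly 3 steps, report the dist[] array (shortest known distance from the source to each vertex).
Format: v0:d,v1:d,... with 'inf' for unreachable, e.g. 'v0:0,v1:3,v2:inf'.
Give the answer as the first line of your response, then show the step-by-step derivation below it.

v0:0,v1:11,v2:inf,v3:inf,v4:16,v5:13

step 1: dist = v0:0,v1:11,v2:inf,v3:inf,v4:16,v5:13
step 2: dist = v0:0,v1:11,v2:inf,v3:inf,v4:16,v5:13
step 3: dist = v0:0,v1:11,v2:inf,v3:inf,v4:16,v5:13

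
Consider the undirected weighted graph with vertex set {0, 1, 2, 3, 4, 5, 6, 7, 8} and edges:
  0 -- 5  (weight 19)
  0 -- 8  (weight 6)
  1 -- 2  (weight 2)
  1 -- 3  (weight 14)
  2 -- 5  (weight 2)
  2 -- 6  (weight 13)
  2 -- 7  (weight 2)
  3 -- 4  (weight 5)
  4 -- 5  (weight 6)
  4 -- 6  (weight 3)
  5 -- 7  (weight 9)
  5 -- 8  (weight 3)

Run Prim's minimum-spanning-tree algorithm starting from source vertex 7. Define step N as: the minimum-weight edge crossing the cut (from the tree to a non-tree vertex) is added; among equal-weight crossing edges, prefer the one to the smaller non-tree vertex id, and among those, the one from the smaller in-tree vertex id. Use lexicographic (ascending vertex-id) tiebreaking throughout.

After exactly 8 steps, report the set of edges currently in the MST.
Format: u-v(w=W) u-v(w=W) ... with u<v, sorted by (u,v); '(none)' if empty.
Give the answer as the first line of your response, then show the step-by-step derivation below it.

0-8(w=6) 1-2(w=2) 2-5(w=2) 2-7(w=2) 3-4(w=5) 4-5(w=6) 4-6(w=3) 5-8(w=3)

step 1: add edge 2-7 (w=2); MST = {2-7(w=2)}
step 2: add edge 1-2 (w=2); MST = {1-2(w=2) 2-7(w=2)}
step 3: add edge 2-5 (w=2); MST = {1-2(w=2) 2-5(w=2) 2-7(w=2)}
step 4: add edge 5-8 (w=3); MST = {1-2(w=2) 2-5(w=2) 2-7(w=2) 5-8(w=3)}
step 5: add edge 0-8 (w=6); MST = {0-8(w=6) 1-2(w=2) 2-5(w=2) 2-7(w=2) 5-8(w=3)}
step 6: add edge 4-5 (w=6); MST = {0-8(w=6) 1-2(w=2) 2-5(w=2) 2-7(w=2) 4-5(w=6) 5-8(w=3)}
step 7: add edge 4-6 (w=3); MST = {0-8(w=6) 1-2(w=2) 2-5(w=2) 2-7(w=2) 4-5(w=6) 4-6(w=3) 5-8(w=3)}
step 8: add edge 3-4 (w=5); MST = {0-8(w=6) 1-2(w=2) 2-5(w=2) 2-7(w=2) 3-4(w=5) 4-5(w=6) 4-6(w=3) 5-8(w=3)}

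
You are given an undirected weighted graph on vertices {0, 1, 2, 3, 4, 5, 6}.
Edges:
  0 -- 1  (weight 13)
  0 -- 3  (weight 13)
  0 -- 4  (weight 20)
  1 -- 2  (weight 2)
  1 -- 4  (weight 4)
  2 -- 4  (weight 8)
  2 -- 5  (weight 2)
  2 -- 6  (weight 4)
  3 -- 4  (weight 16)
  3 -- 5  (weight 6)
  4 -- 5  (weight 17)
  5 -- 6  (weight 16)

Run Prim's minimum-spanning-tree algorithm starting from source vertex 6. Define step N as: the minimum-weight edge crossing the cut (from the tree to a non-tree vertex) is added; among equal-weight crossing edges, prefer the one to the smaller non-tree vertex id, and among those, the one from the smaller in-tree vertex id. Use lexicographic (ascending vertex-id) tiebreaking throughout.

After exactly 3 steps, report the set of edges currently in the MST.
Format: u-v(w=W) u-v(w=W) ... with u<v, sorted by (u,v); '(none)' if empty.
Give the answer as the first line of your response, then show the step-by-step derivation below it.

1-2(w=2) 2-5(w=2) 2-6(w=4)

step 1: add edge 2-6 (w=4); MST = {2-6(w=4)}
step 2: add edge 1-2 (w=2); MST = {1-2(w=2) 2-6(w=4)}
step 3: add edge 2-5 (w=2); MST = {1-2(w=2) 2-5(w=2) 2-6(w=4)}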